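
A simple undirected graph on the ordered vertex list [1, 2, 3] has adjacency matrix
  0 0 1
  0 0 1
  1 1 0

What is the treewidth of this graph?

A width-1 tree decomposition is:
Bags: B1 = {1, 3}  B2 = {2, 3}
Tree: B1–B2
Every bag has size at most 2, so the width is 2 − 1 = 1 and tw(G) ≤ 1. Any graph with an edge has treewidth ≥ 1, and G has the edge 1–3. Combining the bounds, tw(G) = 1.

1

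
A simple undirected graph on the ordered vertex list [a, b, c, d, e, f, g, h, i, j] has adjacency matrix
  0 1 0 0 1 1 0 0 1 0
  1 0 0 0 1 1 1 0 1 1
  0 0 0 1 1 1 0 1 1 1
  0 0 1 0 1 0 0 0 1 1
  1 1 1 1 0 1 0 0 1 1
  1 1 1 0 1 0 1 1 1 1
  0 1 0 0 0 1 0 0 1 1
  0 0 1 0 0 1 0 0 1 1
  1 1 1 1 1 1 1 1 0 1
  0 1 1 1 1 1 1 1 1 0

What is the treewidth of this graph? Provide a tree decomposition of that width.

Every bag has size at most 5, so the width is 5 − 1 = 4 and tw(G) ≤ 4. Conversely, {c, d, e, i, j} is a clique of size 5, and the vertices of any clique must share a bag in every tree decomposition; so some bag has ≥ 5 vertices and tw(G) ≥ 4. Combining the bounds, tw(G) = 4.

Treewidth 4.
One optimal decomposition is:
Bags: B1 = {b, e, f, i, j}  B2 = {c, e, f, i, j}  B3 = {c, f, h, i, j}  B4 = {c, d, e, i, j}  B5 = {a, b, e, f, i}  B6 = {b, f, g, i, j}
Tree: B1–B2, B2–B3, B2–B4, B1–B5, B1–B6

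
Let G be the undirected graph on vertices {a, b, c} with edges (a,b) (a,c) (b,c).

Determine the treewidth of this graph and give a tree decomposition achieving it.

With just one bag of size 3, the width is 3 − 1 = 2, so tw(G) ≤ 2. Conversely, {a, b, c} is a clique of size 3, and the vertices of any clique must share a bag in every tree decomposition; so some bag has ≥ 3 vertices and tw(G) ≥ 2. Combining the bounds, tw(G) = 2.

Treewidth 2.
One such decomposition:
Bags: B1 = {a, b, c}
Tree: (single bag)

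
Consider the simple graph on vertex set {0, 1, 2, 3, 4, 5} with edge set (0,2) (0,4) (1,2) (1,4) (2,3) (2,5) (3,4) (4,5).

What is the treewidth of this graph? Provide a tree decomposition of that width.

Treewidth 2.
One optimal decomposition is:
Bags: B1 = {2, 4, 5}  B2 = {2, 3, 4}  B3 = {0, 2, 4}  B4 = {1, 2, 4}
Tree: B1–B2, B2–B3, B3–B4

Each bag holds 3 vertices, so the decomposition has width 2, which upper-bounds the treewidth. For the lower bound, G contains the cycle 2–5–4–3–2, so G is not a forest; only forests have treewidth ≤ 1, hence tw(G) ≥ 2. The upper and lower bounds meet at 2, so that is the treewidth.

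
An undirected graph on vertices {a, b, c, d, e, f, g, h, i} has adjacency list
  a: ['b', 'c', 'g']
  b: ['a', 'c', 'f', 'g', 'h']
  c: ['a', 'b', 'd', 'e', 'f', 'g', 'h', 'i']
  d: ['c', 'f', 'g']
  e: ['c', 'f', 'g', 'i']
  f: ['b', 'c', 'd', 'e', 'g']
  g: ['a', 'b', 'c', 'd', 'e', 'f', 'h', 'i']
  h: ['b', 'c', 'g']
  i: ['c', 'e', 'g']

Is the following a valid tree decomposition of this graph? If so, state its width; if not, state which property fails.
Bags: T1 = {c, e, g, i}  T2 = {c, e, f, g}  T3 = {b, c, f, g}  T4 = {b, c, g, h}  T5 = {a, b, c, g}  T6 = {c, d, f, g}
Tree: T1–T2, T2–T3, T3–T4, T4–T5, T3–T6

Yes; width 3.

Vertex coverage: the bags together contain {a, b, c, d, e, f, g, h, i}, the full vertex set. Edge coverage: each edge of G has both endpoints in at least one bag. Running intersection: for every vertex, the bags containing it form a connected subtree. All three properties hold, so this is a valid tree decomposition of width max|bag| − 1 = 3, and hence tw(G) ≤ 3.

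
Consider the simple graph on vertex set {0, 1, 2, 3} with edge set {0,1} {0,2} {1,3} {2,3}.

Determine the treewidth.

A width-2 tree decomposition is:
Bags: B1 = {0, 1, 2}  B2 = {1, 2, 3}
Tree: B1–B2
Every bag has size at most 3, so the width is 3 − 1 = 2 and tw(G) ≤ 2. The edges 1–0–2–3–1 form a cycle, so G is not a tree and its treewidth is at least 2. Therefore the treewidth is 2.

2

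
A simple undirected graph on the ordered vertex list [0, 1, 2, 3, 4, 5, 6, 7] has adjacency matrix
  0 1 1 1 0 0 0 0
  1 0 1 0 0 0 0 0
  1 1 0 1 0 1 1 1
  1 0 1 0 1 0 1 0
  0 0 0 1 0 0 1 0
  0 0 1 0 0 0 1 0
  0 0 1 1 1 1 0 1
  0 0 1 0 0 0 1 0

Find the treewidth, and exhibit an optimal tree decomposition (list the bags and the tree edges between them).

Each bag holds 3 vertices, so the decomposition has width 2, which upper-bounds the treewidth. Conversely, {0, 1, 2} is a clique of size 3, and the vertices of any clique must share a bag in every tree decomposition; so some bag has ≥ 3 vertices and tw(G) ≥ 2. The upper and lower bounds meet at 2, so that is the treewidth.

Treewidth 2.
Bags: B1 = {2, 3, 6}  B2 = {3, 4, 6}  B3 = {2, 6, 7}  B4 = {2, 5, 6}  B5 = {0, 2, 3}  B6 = {0, 1, 2}
Tree: B1–B2, B1–B3, B3–B4, B1–B5, B5–B6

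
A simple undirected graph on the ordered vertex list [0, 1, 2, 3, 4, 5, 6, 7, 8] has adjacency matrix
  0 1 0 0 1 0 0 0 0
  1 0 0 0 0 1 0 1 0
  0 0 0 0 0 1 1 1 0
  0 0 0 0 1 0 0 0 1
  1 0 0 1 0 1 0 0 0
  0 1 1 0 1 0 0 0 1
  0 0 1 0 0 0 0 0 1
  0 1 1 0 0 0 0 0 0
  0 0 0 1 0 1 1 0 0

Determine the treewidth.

3

A width-3 tree decomposition is:
Bags: B1 = {1, 2, 6, 7}  B2 = {1, 2, 5, 6}  B3 = {1, 5, 6, 8}  B4 = {0, 1, 5, 8}  B5 = {0, 4, 5, 8}  B6 = {0, 3, 4, 8}
Tree: B1–B2, B2–B3, B3–B4, B4–B5, B5–B6
The largest bag has 4 vertices, giving width 3; this decomposition certifies tw(G) ≤ 3. For the lower bound: the 4 vertex sets {2,6,7}, {1}, {5}, {0,3,4,8} are disjoint, each induces a connected subgraph, and every pair is joined by at least one edge of G. Contracting each set to a single vertex therefore yields K_{4} as a minor, and since treewidth is minor-monotone, tw(G) ≥ tw(K_{4}) = 3. Therefore the treewidth is 3.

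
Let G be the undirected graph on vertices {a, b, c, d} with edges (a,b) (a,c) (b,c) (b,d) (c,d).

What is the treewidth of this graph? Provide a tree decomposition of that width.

Treewidth 2.
One such decomposition:
Bags: B1 = {b, c, d}  B2 = {a, b, c}
Tree: B1–B2

The largest bag has 3 vertices, giving width 2; this decomposition certifies tw(G) ≤ 2. On the other hand G contains the 3-clique {b, c, d}. A clique must lie in a single bag of any decomposition, so no decomposition can have width below 2. The upper and lower bounds meet at 2, so that is the treewidth.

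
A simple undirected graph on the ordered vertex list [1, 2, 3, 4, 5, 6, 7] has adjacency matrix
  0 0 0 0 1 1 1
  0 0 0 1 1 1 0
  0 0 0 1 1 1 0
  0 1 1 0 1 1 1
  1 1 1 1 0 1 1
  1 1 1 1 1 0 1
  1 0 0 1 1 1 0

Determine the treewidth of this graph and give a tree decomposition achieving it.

Treewidth 3.
Bags: B1 = {4, 5, 6, 7}  B2 = {2, 4, 5, 6}  B3 = {3, 4, 5, 6}  B4 = {1, 5, 6, 7}
Tree: B1–B2, B2–B3, B1–B4

The largest bag has 4 vertices, giving width 3; this decomposition certifies tw(G) ≤ 3. On the other hand G contains the 4-clique {1, 5, 6, 7}. A clique must lie in a single bag of any decomposition, so no decomposition can have width below 3. Combining the bounds, tw(G) = 3.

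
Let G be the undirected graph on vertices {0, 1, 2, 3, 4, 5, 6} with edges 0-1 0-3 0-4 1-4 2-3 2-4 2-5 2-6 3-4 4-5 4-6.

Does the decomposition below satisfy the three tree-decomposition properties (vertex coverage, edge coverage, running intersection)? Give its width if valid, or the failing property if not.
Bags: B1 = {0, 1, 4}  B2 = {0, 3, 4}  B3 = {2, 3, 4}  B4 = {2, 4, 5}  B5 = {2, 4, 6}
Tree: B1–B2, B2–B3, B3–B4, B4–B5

Yes; width 2.

Every vertex of G appears in some bag (union = {0, 1, 2, 3, 4, 5, 6}); every edge is covered by a bag; and for each vertex v the set of bags containing v is connected in the bag tree. The decomposition is therefore valid. The largest bag has 3 vertices, so the width is 2.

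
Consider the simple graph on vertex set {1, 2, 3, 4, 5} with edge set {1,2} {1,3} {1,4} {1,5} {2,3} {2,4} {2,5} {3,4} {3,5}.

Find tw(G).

3

A width-3 tree decomposition is:
Bags: B1 = {1, 2, 3, 4}  B2 = {1, 2, 3, 5}
Tree: B1–B2
Every bag has size at most 4, so the width is 4 − 1 = 3 and tw(G) ≤ 3. On the other hand G contains the 4-clique {1, 2, 3, 4}. A clique must lie in a single bag of any decomposition, so no decomposition can have width below 3. Therefore the treewidth is 3.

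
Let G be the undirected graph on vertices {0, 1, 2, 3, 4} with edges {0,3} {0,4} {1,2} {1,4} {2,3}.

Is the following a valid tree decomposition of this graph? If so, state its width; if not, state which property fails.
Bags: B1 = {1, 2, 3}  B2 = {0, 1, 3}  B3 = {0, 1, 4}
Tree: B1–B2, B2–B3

Vertex coverage: the bags together contain {0, 1, 2, 3, 4}, the full vertex set. Edge coverage: each edge of G has both endpoints in at least one bag. Running intersection: for every vertex, the bags containing it form a connected subtree. All three properties hold, so this is a valid tree decomposition of width max|bag| − 1 = 2, and hence tw(G) ≤ 2.

Yes; width 2.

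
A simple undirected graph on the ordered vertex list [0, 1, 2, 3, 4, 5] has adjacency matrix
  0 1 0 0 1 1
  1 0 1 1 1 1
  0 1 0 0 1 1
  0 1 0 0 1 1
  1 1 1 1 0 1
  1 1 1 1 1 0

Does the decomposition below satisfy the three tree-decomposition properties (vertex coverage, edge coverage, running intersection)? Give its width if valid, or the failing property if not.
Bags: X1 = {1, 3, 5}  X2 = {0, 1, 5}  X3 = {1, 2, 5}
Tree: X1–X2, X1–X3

No — vertex 4 appears in no bag.

A tree decomposition must satisfy three properties: every vertex lies in some bag; for every edge, both endpoints lie together in some bag; and for every vertex, the bags containing it form a connected subtree. Here vertex 4 appears in no bag, so the decomposition is invalid.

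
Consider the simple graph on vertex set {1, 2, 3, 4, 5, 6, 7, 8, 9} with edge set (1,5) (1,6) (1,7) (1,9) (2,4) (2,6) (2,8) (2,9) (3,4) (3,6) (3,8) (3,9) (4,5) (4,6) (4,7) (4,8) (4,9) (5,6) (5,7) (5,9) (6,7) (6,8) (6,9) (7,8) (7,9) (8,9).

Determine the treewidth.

4

A width-4 tree decomposition is:
Bags: B1 = {1, 5, 6, 7, 9}  B2 = {4, 5, 6, 7, 9}  B3 = {4, 6, 7, 8, 9}  B4 = {2, 4, 6, 8, 9}  B5 = {3, 4, 6, 8, 9}
Tree: B1–B2, B2–B3, B3–B4, B4–B5
The largest bag has 5 vertices, giving width 4; this decomposition certifies tw(G) ≤ 4. Conversely, {1, 5, 6, 7, 9} is a clique of size 5, and the vertices of any clique must share a bag in every tree decomposition; so some bag has ≥ 5 vertices and tw(G) ≥ 4. The upper and lower bounds meet at 4, so that is the treewidth.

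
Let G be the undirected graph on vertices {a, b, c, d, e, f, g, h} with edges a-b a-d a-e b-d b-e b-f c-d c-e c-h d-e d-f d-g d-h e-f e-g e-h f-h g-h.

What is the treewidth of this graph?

A width-3 tree decomposition is:
Bags: B1 = {d, e, f, h}  B2 = {b, d, e, f}  B3 = {d, e, g, h}  B4 = {c, d, e, h}  B5 = {a, b, d, e}
Tree: B1–B2, B1–B3, B1–B4, B2–B5
The largest bag has 4 vertices, giving width 3; this decomposition certifies tw(G) ≤ 3. Conversely, {d, e, g, h} is a clique of size 4, and the vertices of any clique must share a bag in every tree decomposition; so some bag has ≥ 4 vertices and tw(G) ≥ 3. Hence tw(G) = 3 exactly.

3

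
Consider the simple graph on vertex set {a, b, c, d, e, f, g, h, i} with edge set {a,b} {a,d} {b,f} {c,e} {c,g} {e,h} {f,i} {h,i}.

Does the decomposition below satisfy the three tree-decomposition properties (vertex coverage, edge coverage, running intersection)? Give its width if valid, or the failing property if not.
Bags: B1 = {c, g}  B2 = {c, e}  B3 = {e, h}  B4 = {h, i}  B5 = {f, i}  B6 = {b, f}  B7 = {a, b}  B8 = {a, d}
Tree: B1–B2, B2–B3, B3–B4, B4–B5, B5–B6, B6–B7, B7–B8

Every vertex of G appears in some bag (union = {a, b, c, d, e, f, g, h, i}); every edge is covered by a bag; and for each vertex v the set of bags containing v is connected in the bag tree. The decomposition is therefore valid. The largest bag has 2 vertices, so the width is 1.

Yes; width 1.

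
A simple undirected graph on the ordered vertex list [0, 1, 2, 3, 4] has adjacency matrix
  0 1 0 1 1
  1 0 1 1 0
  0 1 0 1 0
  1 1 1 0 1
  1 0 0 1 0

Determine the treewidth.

2

A width-2 tree decomposition is:
Bags: B1 = {1, 2, 3}  B2 = {0, 1, 3}  B3 = {0, 3, 4}
Tree: B1–B2, B2–B3
Every bag has size at most 3, so the width is 3 − 1 = 2 and tw(G) ≤ 2. For the lower bound, the 3 vertices {0, 1, 3} are pairwise adjacent, and any tree decomposition puts a clique entirely inside one bag — forcing width ≥ 2. Therefore the treewidth is 2.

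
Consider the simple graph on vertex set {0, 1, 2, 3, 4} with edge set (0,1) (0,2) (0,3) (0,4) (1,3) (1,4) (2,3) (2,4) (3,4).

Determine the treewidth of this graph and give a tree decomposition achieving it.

Treewidth 3.
One optimal decomposition is:
Bags: B1 = {0, 1, 3, 4}  B2 = {0, 2, 3, 4}
Tree: B1–B2

Every bag has size at most 4, so the width is 4 − 1 = 3 and tw(G) ≤ 3. For the lower bound, the 4 vertices {0, 1, 3, 4} are pairwise adjacent, and any tree decomposition puts a clique entirely inside one bag — forcing width ≥ 3. The upper and lower bounds meet at 3, so that is the treewidth.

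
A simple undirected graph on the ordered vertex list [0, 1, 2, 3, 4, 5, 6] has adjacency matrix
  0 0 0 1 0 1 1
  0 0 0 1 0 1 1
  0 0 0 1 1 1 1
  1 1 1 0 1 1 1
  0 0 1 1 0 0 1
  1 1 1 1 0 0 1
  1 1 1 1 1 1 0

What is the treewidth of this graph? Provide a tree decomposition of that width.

Each bag holds 4 vertices, so the decomposition has width 3, which upper-bounds the treewidth. Conversely, {2, 3, 4, 6} is a clique of size 4, and the vertices of any clique must share a bag in every tree decomposition; so some bag has ≥ 4 vertices and tw(G) ≥ 3. Hence tw(G) = 3 exactly.

Treewidth 3.
One optimal decomposition is:
Bags: B1 = {1, 3, 5, 6}  B2 = {2, 3, 5, 6}  B3 = {2, 3, 4, 6}  B4 = {0, 3, 5, 6}
Tree: B1–B2, B2–B3, B2–B4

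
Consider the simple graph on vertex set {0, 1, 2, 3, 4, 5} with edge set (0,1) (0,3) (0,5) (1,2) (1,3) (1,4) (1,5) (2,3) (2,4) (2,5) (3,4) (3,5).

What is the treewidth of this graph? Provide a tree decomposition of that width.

Treewidth 3.
Bags: B1 = {1, 2, 3, 5}  B2 = {0, 1, 3, 5}  B3 = {1, 2, 3, 4}
Tree: B1–B2, B1–B3

The largest bag has 4 vertices, giving width 3; this decomposition certifies tw(G) ≤ 3. For the lower bound, the 4 vertices {0, 1, 3, 5} are pairwise adjacent, and any tree decomposition puts a clique entirely inside one bag — forcing width ≥ 3. The upper and lower bounds meet at 3, so that is the treewidth.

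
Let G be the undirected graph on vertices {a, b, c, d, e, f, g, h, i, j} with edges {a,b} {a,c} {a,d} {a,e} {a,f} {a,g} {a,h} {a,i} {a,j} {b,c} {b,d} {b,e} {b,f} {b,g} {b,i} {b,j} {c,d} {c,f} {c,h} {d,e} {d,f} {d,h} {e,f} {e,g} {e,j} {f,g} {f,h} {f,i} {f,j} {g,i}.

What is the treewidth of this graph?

4

A width-4 tree decomposition is:
Bags: B1 = {a, b, e, f, g}  B2 = {a, b, f, g, i}  B3 = {a, b, d, e, f}  B4 = {a, b, c, d, f}  B5 = {a, c, d, f, h}  B6 = {a, b, e, f, j}
Tree: B1–B2, B1–B3, B3–B4, B4–B5, B3–B6
Each bag holds 5 vertices, so the decomposition has width 4, which upper-bounds the treewidth. Conversely, {a, c, d, f, h} is a clique of size 5, and the vertices of any clique must share a bag in every tree decomposition; so some bag has ≥ 5 vertices and tw(G) ≥ 4. Combining the bounds, tw(G) = 4.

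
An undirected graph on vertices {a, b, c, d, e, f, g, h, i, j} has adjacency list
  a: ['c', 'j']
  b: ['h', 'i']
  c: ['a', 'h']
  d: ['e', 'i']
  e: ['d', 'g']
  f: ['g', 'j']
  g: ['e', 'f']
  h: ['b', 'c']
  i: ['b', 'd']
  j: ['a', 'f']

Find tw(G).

2

A width-2 tree decomposition is:
Bags: B1 = {e, f, g}  B2 = {e, f, j}  B3 = {a, e, j}  B4 = {a, c, e}  B5 = {c, e, h}  B6 = {b, e, h}  B7 = {b, e, i}  B8 = {d, e, i}
Tree: B1–B2, B2–B3, B3–B4, B4–B5, B5–B6, B6–B7, B7–B8
The largest bag has 3 vertices, giving width 2; this decomposition certifies tw(G) ≤ 2. For the lower bound, G contains the cycle e–g–f–j–a–c–h–b–i–d–e, so G is not a forest; only forests have treewidth ≤ 1, hence tw(G) ≥ 2. Therefore the treewidth is 2.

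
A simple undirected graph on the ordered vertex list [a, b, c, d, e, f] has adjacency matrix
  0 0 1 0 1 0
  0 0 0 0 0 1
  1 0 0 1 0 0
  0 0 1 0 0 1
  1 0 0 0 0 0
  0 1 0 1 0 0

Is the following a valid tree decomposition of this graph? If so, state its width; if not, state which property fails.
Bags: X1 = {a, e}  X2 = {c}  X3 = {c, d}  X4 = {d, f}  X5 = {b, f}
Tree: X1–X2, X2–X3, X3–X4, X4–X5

No — edge (a,c) lies in no bag.

A tree decomposition must satisfy three properties: every vertex lies in some bag; for every edge, both endpoints lie together in some bag; and for every vertex, the bags containing it form a connected subtree. Here edge (a,c) lies in no bag, so the decomposition is invalid.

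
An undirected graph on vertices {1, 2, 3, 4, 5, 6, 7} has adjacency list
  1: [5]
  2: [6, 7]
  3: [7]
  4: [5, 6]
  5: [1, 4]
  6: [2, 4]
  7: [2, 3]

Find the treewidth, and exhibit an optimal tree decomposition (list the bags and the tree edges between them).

Each bag holds 2 vertices, so the decomposition has width 1, which upper-bounds the treewidth. G has an edge, so its treewidth is at least 1. Combining the bounds, tw(G) = 1.

Treewidth 1.
Bags: B1 = {1, 5}  B2 = {4, 5}  B3 = {4, 6}  B4 = {2, 6}  B5 = {2, 7}  B6 = {3, 7}
Tree: B1–B2, B2–B3, B3–B4, B4–B5, B5–B6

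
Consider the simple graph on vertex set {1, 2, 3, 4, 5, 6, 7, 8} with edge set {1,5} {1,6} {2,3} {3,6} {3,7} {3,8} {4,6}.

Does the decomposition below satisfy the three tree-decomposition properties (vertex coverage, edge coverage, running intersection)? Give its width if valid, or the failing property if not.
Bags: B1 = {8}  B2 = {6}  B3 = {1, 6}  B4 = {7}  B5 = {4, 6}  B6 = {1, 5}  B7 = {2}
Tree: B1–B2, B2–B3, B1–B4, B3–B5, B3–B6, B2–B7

A tree decomposition must satisfy three properties: every vertex lies in some bag; for every edge, both endpoints lie together in some bag; and for every vertex, the bags containing it form a connected subtree. Here vertex 3 appears in no bag, so the decomposition is invalid.

No — vertex 3 appears in no bag.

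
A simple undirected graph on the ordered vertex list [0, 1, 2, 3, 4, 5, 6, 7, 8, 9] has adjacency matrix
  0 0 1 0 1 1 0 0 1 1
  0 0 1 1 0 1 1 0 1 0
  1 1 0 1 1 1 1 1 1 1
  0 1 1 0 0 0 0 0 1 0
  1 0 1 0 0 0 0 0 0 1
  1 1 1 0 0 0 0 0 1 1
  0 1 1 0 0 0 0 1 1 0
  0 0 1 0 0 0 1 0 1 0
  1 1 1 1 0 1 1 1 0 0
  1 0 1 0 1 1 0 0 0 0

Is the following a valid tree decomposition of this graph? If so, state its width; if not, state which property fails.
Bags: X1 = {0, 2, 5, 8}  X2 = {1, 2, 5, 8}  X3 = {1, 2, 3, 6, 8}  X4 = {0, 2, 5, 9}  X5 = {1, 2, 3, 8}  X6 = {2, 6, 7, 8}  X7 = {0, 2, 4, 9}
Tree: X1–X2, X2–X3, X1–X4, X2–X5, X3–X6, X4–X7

A tree decomposition must satisfy three properties: every vertex lies in some bag; for every edge, both endpoints lie together in some bag; and for every vertex, the bags containing it form a connected subtree. Here bags containing vertex 3 are not connected in the tree, so the decomposition is invalid.

No — bags containing vertex 3 are not connected in the tree.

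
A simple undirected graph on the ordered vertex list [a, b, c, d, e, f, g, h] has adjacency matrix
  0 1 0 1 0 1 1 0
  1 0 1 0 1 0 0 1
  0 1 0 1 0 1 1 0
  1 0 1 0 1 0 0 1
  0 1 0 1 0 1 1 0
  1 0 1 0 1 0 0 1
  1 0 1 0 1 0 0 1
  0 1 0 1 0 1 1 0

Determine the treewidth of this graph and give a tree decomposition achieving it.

Treewidth 4.
One optimal decomposition is:
Bags: B1 = {a, b, d, f, g}  B2 = {b, d, e, f, g}  B3 = {b, c, d, f, g}  B4 = {b, d, f, g, h}
Tree: B1–B2, B2–B3, B3–B4

Each bag holds 5 vertices, so the decomposition has width 4, which upper-bounds the treewidth. For the lower bound: the 5 vertex sets {a,d}, {b,e}, {c,g}, {f}, {h} are disjoint, each induces a connected subgraph, and every pair is joined by at least one edge of G. Contracting each set to a single vertex therefore yields K_{5} as a minor, and since treewidth is minor-monotone, tw(G) ≥ tw(K_{5}) = 4. Therefore the treewidth is 4.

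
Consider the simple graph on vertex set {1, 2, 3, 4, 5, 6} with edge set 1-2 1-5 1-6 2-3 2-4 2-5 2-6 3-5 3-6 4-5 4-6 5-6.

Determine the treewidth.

A width-3 tree decomposition is:
Bags: B1 = {2, 3, 5, 6}  B2 = {1, 2, 5, 6}  B3 = {2, 4, 5, 6}
Tree: B1–B2, B2–B3
Each bag holds 4 vertices, so the decomposition has width 3, which upper-bounds the treewidth. Conversely, {1, 2, 5, 6} is a clique of size 4, and the vertices of any clique must share a bag in every tree decomposition; so some bag has ≥ 4 vertices and tw(G) ≥ 3. The upper and lower bounds meet at 3, so that is the treewidth.

3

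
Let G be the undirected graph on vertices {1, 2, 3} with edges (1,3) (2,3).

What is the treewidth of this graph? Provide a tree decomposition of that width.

The largest bag has 2 vertices, giving width 1; this decomposition certifies tw(G) ≤ 1. Since G has at least one edge (e.g. 2–3), it is not an edgeless graph, so tw(G) ≥ 1. Combining the bounds, tw(G) = 1.

Treewidth 1.
One such decomposition:
Bags: B1 = {2, 3}  B2 = {1, 3}
Tree: B1–B2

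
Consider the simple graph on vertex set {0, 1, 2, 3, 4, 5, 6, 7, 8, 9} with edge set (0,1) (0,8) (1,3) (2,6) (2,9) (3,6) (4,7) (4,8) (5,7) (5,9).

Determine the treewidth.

2

A width-2 tree decomposition is:
Bags: B1 = {0, 1, 3}  B2 = {0, 3, 8}  B3 = {3, 4, 8}  B4 = {3, 4, 7}  B5 = {3, 5, 7}  B6 = {3, 5, 9}  B7 = {2, 3, 9}  B8 = {2, 3, 6}
Tree: B1–B2, B2–B3, B3–B4, B4–B5, B5–B6, B6–B7, B7–B8
The largest bag has 3 vertices, giving width 2; this decomposition certifies tw(G) ≤ 2. The edges 3–1–0–8–4–7–5–9–2–6–3 form a cycle, so G is not a tree and its treewidth is at least 2. Combining the bounds, tw(G) = 2.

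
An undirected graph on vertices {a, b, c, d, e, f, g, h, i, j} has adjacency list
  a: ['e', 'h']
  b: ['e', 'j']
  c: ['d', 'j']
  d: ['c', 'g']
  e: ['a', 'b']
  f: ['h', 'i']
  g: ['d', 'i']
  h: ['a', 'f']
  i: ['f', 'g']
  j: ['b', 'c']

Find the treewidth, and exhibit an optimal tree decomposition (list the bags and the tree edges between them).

Every bag has size at most 3, so the width is 3 − 1 = 2 and tw(G) ≤ 2. Since h–f–i–g–d–c–j–b–e–a–h is a cycle in G, G is not acyclic. Forests are exactly the graphs of treewidth ≤ 1, so tw(G) ≥ 2. Hence tw(G) = 2 exactly.

Treewidth 2.
Bags: B1 = {f, h, i}  B2 = {g, h, i}  B3 = {d, g, h}  B4 = {c, d, h}  B5 = {c, h, j}  B6 = {b, h, j}  B7 = {b, e, h}  B8 = {a, e, h}
Tree: B1–B2, B2–B3, B3–B4, B4–B5, B5–B6, B6–B7, B7–B8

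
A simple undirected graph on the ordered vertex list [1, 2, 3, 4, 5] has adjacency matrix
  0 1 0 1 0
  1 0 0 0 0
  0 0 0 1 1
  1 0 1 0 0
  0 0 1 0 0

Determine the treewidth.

A width-1 tree decomposition is:
Bags: B1 = {3, 5}  B2 = {3, 4}  B3 = {1, 4}  B4 = {1, 2}
Tree: B1–B2, B2–B3, B3–B4
The largest bag has 2 vertices, giving width 1; this decomposition certifies tw(G) ≤ 1. Since G has at least one edge (e.g. 5–3), it is not an edgeless graph, so tw(G) ≥ 1. Hence tw(G) = 1 exactly.

1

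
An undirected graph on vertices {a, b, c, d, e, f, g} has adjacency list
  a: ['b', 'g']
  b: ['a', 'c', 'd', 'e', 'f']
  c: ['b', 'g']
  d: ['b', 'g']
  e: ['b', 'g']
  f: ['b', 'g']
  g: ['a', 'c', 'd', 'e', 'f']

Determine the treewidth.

2

A width-2 tree decomposition is:
Bags: B1 = {b, c, g}  B2 = {b, d, g}  B3 = {b, e, g}  B4 = {a, b, g}  B5 = {b, f, g}
Tree: B1–B2, B2–B3, B3–B4, B4–B5
Every bag has size at most 3, so the width is 3 − 1 = 2 and tw(G) ≤ 2. Since b–c–g–d–b is a cycle in G, G is not acyclic. Forests are exactly the graphs of treewidth ≤ 1, so tw(G) ≥ 2. Therefore the treewidth is 2.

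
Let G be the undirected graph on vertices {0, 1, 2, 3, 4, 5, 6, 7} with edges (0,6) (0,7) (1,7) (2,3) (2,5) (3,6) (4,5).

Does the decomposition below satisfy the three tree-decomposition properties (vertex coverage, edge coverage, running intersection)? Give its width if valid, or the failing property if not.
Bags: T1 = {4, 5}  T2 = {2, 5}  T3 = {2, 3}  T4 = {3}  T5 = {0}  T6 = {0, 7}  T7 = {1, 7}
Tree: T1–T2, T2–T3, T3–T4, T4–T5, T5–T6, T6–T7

A tree decomposition must satisfy three properties: every vertex lies in some bag; for every edge, both endpoints lie together in some bag; and for every vertex, the bags containing it form a connected subtree. Here vertex 6 appears in no bag, so the decomposition is invalid.

No — vertex 6 appears in no bag.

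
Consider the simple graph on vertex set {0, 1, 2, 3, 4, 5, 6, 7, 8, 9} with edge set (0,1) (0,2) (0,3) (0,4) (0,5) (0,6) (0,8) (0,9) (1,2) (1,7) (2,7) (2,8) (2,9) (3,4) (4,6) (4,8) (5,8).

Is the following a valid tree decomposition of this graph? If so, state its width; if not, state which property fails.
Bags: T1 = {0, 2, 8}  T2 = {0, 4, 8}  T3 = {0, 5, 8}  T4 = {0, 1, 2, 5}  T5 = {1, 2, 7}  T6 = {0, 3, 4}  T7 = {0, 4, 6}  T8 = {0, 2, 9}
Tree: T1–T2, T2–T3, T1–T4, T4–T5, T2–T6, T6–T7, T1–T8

A tree decomposition must satisfy three properties: every vertex lies in some bag; for every edge, both endpoints lie together in some bag; and for every vertex, the bags containing it form a connected subtree. Here bags containing vertex 5 are not connected in the tree, so the decomposition is invalid.

No — bags containing vertex 5 are not connected in the tree.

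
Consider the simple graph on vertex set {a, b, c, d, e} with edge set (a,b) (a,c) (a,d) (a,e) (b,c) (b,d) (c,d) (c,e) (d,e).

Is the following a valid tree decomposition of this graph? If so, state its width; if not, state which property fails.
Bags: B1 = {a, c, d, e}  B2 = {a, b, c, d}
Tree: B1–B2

Checking the three conditions: (i) the bags cover all of {a, b, c, d, e}; (ii) for each edge, some bag contains both endpoints; (iii) the bags containing any fixed vertex form a subtree. All hold, so the decomposition is valid with width 4 − 1 = 3.

Yes; width 3.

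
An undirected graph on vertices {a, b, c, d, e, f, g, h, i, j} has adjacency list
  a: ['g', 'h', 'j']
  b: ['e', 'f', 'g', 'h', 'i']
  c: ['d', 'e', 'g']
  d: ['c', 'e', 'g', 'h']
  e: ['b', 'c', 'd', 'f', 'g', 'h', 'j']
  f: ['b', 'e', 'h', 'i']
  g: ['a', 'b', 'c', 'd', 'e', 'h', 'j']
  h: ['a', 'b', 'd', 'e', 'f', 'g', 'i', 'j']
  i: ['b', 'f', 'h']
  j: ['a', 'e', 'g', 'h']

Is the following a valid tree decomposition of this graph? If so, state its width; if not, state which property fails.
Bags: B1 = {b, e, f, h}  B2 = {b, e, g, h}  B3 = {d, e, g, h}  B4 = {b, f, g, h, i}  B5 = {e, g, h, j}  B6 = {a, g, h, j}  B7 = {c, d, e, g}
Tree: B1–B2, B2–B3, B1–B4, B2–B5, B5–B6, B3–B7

A tree decomposition must satisfy three properties: every vertex lies in some bag; for every edge, both endpoints lie together in some bag; and for every vertex, the bags containing it form a connected subtree. Here bags containing vertex g are not connected in the tree, so the decomposition is invalid.

No — bags containing vertex g are not connected in the tree.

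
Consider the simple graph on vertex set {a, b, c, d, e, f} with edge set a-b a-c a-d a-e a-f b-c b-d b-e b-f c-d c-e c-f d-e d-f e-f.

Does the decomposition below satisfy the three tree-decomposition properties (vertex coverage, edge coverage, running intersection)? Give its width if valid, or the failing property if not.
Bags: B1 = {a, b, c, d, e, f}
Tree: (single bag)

Yes; width 5.

Every vertex of G appears in some bag (union = {a, b, c, d, e, f}); every edge is covered by a bag; and for each vertex v the set of bags containing v is connected in the bag tree. The decomposition is therefore valid. The largest bag has 6 vertices, so the width is 5.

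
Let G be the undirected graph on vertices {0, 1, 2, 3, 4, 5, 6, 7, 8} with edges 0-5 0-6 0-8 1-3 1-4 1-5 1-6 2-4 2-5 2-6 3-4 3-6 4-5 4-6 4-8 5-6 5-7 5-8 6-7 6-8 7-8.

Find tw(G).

A width-3 tree decomposition is:
Bags: B1 = {2, 4, 5, 6}  B2 = {4, 5, 6, 8}  B3 = {1, 4, 5, 6}  B4 = {1, 3, 4, 6}  B5 = {5, 6, 7, 8}  B6 = {0, 5, 6, 8}
Tree: B1–B2, B2–B3, B3–B4, B2–B5, B5–B6
The largest bag has 4 vertices, giving width 3; this decomposition certifies tw(G) ≤ 3. For the lower bound, the 4 vertices {1, 3, 4, 6} are pairwise adjacent, and any tree decomposition puts a clique entirely inside one bag — forcing width ≥ 3. Hence tw(G) = 3 exactly.

3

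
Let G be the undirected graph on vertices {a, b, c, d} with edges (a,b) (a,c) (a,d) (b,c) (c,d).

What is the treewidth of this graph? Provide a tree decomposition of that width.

The largest bag has 3 vertices, giving width 2; this decomposition certifies tw(G) ≤ 2. Conversely, {a, c, d} is a clique of size 3, and the vertices of any clique must share a bag in every tree decomposition; so some bag has ≥ 3 vertices and tw(G) ≥ 2. Therefore the treewidth is 2.

Treewidth 2.
One optimal decomposition is:
Bags: B1 = {a, b, c}  B2 = {a, c, d}
Tree: B1–B2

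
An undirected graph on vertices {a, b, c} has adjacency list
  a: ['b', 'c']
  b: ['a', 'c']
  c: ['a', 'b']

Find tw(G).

A width-2 tree decomposition is:
Bags: B1 = {a, b, c}
Tree: (single bag)
With just one bag of size 3, the width is 3 − 1 = 2, so tw(G) ≤ 2. Conversely, {a, b, c} is a clique of size 3, and the vertices of any clique must share a bag in every tree decomposition; so some bag has ≥ 3 vertices and tw(G) ≥ 2. The upper and lower bounds meet at 2, so that is the treewidth.

2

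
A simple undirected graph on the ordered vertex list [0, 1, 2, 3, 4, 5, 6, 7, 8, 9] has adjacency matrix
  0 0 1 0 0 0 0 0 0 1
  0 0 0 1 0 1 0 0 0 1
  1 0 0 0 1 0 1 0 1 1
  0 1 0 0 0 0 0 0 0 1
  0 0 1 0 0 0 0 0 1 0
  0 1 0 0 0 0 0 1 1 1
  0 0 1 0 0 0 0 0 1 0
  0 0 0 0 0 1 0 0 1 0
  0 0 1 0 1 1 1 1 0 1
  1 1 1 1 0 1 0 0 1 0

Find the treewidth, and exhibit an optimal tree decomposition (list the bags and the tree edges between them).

Treewidth 2.
One such decomposition:
Bags: B1 = {5, 8, 9}  B2 = {1, 5, 9}  B3 = {2, 8, 9}  B4 = {2, 6, 8}  B5 = {5, 7, 8}  B6 = {0, 2, 9}  B7 = {2, 4, 8}  B8 = {1, 3, 9}
Tree: B1–B2, B1–B3, B3–B4, B1–B5, B3–B6, B4–B7, B2–B8

The largest bag has 3 vertices, giving width 2; this decomposition certifies tw(G) ≤ 2. For the lower bound, the 3 vertices {0, 2, 9} are pairwise adjacent, and any tree decomposition puts a clique entirely inside one bag — forcing width ≥ 2. Therefore the treewidth is 2.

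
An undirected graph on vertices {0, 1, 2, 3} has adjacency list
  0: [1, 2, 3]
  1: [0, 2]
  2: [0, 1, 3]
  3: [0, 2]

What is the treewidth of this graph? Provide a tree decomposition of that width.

Treewidth 2.
One optimal decomposition is:
Bags: B1 = {0, 2, 3}  B2 = {0, 1, 2}
Tree: B1–B2

Every bag has size at most 3, so the width is 3 − 1 = 2 and tw(G) ≤ 2. On the other hand G contains the 3-clique {0, 1, 2}. A clique must lie in a single bag of any decomposition, so no decomposition can have width below 2. Combining the bounds, tw(G) = 2.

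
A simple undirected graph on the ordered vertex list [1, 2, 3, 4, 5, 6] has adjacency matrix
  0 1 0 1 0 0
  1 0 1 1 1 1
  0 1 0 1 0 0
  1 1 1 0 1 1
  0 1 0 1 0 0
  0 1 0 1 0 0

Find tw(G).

A width-2 tree decomposition is:
Bags: B1 = {2, 4, 5}  B2 = {1, 2, 4}  B3 = {2, 4, 6}  B4 = {2, 3, 4}
Tree: B1–B2, B2–B3, B2–B4
Every bag has size at most 3, so the width is 3 − 1 = 2 and tw(G) ≤ 2. On the other hand G contains the 3-clique {1, 2, 4}. A clique must lie in a single bag of any decomposition, so no decomposition can have width below 2. Combining the bounds, tw(G) = 2.

2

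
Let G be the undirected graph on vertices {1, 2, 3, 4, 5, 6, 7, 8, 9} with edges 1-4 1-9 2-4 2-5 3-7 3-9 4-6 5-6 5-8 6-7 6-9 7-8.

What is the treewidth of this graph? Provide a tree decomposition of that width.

Each bag holds 4 vertices, so the decomposition has width 3, which upper-bounds the treewidth. For the lower bound: the 4 vertex sets {2,5,8}, {7}, {6}, {1,3,4,9} are disjoint, each induces a connected subgraph, and every pair is joined by at least one edge of G. Contracting each set to a single vertex therefore yields K_{4} as a minor, and since treewidth is minor-monotone, tw(G) ≥ tw(K_{4}) = 3. The upper and lower bounds meet at 3, so that is the treewidth.

Treewidth 3.
Bags: B1 = {2, 5, 7, 8}  B2 = {2, 5, 6, 7}  B3 = {2, 4, 6, 7}  B4 = {3, 4, 6, 7}  B5 = {3, 4, 6, 9}  B6 = {1, 3, 4, 9}
Tree: B1–B2, B2–B3, B3–B4, B4–B5, B5–B6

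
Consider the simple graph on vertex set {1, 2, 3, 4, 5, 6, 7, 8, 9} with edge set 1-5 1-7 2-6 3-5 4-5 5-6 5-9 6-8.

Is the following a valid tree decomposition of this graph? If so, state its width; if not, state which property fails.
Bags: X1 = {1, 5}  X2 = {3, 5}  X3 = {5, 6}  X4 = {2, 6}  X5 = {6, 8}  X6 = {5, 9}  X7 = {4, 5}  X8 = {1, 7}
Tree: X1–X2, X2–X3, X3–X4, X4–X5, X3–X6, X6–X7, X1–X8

Yes; width 1.

Checking the three conditions: (i) the bags cover all of {1, 2, 3, 4, 5, 6, 7, 8, 9}; (ii) for each edge, some bag contains both endpoints; (iii) the bags containing any fixed vertex form a subtree. All hold, so the decomposition is valid with width 2 − 1 = 1.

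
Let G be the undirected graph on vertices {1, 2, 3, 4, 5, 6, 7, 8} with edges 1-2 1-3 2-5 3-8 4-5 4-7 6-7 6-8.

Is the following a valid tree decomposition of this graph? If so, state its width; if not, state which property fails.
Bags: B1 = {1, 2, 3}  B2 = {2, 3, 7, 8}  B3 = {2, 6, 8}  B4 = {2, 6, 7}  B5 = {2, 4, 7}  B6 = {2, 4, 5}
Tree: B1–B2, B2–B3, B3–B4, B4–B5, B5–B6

A tree decomposition must satisfy three properties: every vertex lies in some bag; for every edge, both endpoints lie together in some bag; and for every vertex, the bags containing it form a connected subtree. Here bags containing vertex 7 are not connected in the tree, so the decomposition is invalid.

No — bags containing vertex 7 are not connected in the tree.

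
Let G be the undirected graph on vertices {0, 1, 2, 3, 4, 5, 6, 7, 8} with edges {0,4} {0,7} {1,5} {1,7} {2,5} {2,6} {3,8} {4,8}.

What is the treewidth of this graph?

A width-1 tree decomposition is:
Bags: B1 = {2, 6}  B2 = {2, 5}  B3 = {1, 5}  B4 = {1, 7}  B5 = {0, 7}  B6 = {0, 4}  B7 = {4, 8}  B8 = {3, 8}
Tree: B1–B2, B2–B3, B3–B4, B4–B5, B5–B6, B6–B7, B7–B8
The largest bag has 2 vertices, giving width 1; this decomposition certifies tw(G) ≤ 1. Since G has at least one edge (e.g. 6–2), it is not an edgeless graph, so tw(G) ≥ 1. Therefore the treewidth is 1.

1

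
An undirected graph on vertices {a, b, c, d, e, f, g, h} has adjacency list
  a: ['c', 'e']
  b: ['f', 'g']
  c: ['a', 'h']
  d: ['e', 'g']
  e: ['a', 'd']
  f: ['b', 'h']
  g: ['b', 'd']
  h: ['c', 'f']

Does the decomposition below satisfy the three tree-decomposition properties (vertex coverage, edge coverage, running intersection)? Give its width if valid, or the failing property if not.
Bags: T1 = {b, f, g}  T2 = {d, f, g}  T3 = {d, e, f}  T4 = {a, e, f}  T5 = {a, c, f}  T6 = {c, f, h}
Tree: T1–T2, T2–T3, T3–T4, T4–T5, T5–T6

Yes; width 2.

Every vertex of G appears in some bag (union = {a, b, c, d, e, f, g, h}); every edge is covered by a bag; and for each vertex v the set of bags containing v is connected in the bag tree. The decomposition is therefore valid. The largest bag has 3 vertices, so the width is 2.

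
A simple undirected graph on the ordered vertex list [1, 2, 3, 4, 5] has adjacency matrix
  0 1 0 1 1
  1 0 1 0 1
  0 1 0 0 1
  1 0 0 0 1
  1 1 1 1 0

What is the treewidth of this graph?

2

A width-2 tree decomposition is:
Bags: B1 = {2, 3, 5}  B2 = {1, 2, 5}  B3 = {1, 4, 5}
Tree: B1–B2, B2–B3
Every bag has size at most 3, so the width is 3 − 1 = 2 and tw(G) ≤ 2. For the lower bound, the 3 vertices {1, 2, 5} are pairwise adjacent, and any tree decomposition puts a clique entirely inside one bag — forcing width ≥ 2. Therefore the treewidth is 2.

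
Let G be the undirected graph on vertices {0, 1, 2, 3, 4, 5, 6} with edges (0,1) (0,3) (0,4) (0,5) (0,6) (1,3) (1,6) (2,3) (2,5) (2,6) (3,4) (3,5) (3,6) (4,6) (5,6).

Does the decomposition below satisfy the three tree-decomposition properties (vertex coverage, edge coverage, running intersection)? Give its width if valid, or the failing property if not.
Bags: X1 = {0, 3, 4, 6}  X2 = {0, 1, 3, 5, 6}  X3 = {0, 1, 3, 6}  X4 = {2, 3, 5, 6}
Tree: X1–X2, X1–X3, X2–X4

A tree decomposition must satisfy three properties: every vertex lies in some bag; for every edge, both endpoints lie together in some bag; and for every vertex, the bags containing it form a connected subtree. Here bags containing vertex 1 are not connected in the tree, so the decomposition is invalid.

No — bags containing vertex 1 are not connected in the tree.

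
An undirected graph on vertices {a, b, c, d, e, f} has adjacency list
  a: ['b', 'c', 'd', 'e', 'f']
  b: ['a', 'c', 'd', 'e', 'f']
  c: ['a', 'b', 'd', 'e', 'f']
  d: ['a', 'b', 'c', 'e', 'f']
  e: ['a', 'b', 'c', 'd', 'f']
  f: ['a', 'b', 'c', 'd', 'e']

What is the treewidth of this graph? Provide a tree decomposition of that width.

Treewidth 5.
One such decomposition:
Bags: B1 = {a, b, c, d, e, f}
Tree: (single bag)

With just one bag of size 6, the width is 6 − 1 = 5, so tw(G) ≤ 5. On the other hand G contains the 6-clique {a, b, c, d, e, f}. A clique must lie in a single bag of any decomposition, so no decomposition can have width below 5. Combining the bounds, tw(G) = 5.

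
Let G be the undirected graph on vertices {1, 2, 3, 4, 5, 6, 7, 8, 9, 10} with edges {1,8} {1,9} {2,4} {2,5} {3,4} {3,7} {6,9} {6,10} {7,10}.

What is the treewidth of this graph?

A width-1 tree decomposition is:
Bags: B1 = {1, 8}  B2 = {1, 9}  B3 = {6, 9}  B4 = {6, 10}  B5 = {7, 10}  B6 = {3, 7}  B7 = {3, 4}  B8 = {2, 4}  B9 = {2, 5}
Tree: B1–B2, B2–B3, B3–B4, B4–B5, B5–B6, B6–B7, B7–B8, B8–B9
Every bag has size at most 2, so the width is 2 − 1 = 1 and tw(G) ≤ 1. Since G has at least one edge (e.g. 8–1), it is not an edgeless graph, so tw(G) ≥ 1. The upper and lower bounds meet at 1, so that is the treewidth.

1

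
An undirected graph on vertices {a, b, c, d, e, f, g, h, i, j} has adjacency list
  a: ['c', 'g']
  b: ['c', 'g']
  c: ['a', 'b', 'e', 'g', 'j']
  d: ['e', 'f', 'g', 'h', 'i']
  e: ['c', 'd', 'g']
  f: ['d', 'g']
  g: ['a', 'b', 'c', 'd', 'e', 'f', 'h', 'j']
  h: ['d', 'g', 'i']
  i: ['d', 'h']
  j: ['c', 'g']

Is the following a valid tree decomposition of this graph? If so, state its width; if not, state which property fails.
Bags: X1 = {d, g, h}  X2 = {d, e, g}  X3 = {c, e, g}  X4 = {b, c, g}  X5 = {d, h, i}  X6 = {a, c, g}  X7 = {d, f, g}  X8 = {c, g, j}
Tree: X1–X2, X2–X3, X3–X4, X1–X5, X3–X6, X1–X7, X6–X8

Checking the three conditions: (i) the bags cover all of {a, b, c, d, e, f, g, h, i, j}; (ii) for each edge, some bag contains both endpoints; (iii) the bags containing any fixed vertex form a subtree. All hold, so the decomposition is valid with width 3 − 1 = 2.

Yes; width 2.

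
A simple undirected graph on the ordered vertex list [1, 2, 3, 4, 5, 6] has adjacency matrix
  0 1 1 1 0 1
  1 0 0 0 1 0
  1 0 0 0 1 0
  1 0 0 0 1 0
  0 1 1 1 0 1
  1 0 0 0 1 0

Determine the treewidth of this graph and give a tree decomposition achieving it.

The largest bag has 3 vertices, giving width 2; this decomposition certifies tw(G) ≤ 2. The edges 4–1–6–5–4 form a cycle, so G is not a tree and its treewidth is at least 2. Therefore the treewidth is 2.

Treewidth 2.
Bags: B1 = {1, 4, 5}  B2 = {1, 5, 6}  B3 = {1, 3, 5}  B4 = {1, 2, 5}
Tree: B1–B2, B2–B3, B3–B4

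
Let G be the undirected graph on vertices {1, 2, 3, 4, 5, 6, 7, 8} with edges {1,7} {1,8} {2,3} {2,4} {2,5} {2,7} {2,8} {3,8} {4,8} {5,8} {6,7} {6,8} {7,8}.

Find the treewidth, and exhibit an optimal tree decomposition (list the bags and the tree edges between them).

Treewidth 2.
Bags: B1 = {2, 3, 8}  B2 = {2, 7, 8}  B3 = {2, 5, 8}  B4 = {2, 4, 8}  B5 = {1, 7, 8}  B6 = {6, 7, 8}
Tree: B1–B2, B1–B3, B1–B4, B2–B5, B2–B6

The largest bag has 3 vertices, giving width 2; this decomposition certifies tw(G) ≤ 2. Conversely, {1, 7, 8} is a clique of size 3, and the vertices of any clique must share a bag in every tree decomposition; so some bag has ≥ 3 vertices and tw(G) ≥ 2. The upper and lower bounds meet at 2, so that is the treewidth.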